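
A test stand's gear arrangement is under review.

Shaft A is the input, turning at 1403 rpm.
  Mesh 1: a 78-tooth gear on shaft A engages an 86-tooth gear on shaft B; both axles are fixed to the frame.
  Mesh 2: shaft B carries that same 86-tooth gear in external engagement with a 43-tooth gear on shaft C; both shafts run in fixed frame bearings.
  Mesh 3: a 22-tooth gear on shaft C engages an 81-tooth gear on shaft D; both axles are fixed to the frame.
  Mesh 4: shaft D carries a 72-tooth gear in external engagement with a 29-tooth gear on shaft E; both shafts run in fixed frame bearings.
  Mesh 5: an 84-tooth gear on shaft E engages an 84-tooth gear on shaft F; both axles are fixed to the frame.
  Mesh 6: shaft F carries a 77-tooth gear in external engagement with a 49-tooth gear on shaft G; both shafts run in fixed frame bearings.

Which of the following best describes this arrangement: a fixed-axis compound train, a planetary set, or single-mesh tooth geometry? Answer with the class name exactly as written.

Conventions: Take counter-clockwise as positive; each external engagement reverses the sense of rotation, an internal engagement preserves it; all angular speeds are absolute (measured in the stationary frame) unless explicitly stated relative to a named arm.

6-mesh fixed-axis compound train (all bearings frame-fixed)
classification: fixed-axis compound train

fixed-axis compound train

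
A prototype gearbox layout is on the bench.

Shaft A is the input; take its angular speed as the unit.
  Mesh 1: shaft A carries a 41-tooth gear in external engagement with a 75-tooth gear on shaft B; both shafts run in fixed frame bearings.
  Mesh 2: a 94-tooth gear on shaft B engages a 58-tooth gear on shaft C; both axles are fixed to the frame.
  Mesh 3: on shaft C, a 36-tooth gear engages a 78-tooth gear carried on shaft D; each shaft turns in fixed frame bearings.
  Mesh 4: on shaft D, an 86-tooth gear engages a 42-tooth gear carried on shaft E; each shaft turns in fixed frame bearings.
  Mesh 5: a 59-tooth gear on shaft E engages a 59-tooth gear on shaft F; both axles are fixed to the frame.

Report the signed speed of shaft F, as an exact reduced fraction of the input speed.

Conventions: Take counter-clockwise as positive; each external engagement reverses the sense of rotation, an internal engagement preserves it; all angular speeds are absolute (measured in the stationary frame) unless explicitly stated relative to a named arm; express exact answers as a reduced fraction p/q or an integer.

-165722/197925

5-mesh fixed-axis compound train (all bearings frame-fixed)
mesh 1 [41T→75T]: |ω|/ω_in = 1×41/75 = 41/75, sense flips to −
mesh 2 [94T→58T]: |ω|/ω_in = (41/75)×94/58 = 1927/2175, sense flips to +
mesh 3 [36T→78T]: |ω|/ω_in = (1927/2175)×36/78 = 3854/9425, sense flips to −
mesh 4 [86T→42T]: |ω|/ω_in = (3854/9425)×86/42 = 165722/197925, sense flips to +
mesh 5 [59T→59T]: |ω|/ω_in = (165722/197925)×59/59 = 165722/197925, sense flips to −
signed output speed (× input speed) = -165722/197925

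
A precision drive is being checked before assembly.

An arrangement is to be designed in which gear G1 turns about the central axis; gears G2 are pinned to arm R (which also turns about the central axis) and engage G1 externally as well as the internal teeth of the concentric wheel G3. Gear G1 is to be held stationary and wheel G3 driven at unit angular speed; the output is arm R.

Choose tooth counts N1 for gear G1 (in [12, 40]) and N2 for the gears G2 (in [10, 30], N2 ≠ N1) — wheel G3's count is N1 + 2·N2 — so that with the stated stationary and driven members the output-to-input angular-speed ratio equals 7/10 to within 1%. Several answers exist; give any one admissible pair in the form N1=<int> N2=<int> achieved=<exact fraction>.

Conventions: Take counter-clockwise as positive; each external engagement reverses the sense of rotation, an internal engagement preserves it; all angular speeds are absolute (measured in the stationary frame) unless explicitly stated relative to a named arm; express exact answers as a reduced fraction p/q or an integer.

N1=15 N2=10 achieved=7/10

design class (target 7/10): planetary set
Willis with ω_sun = 0: ω_arm/ω_ring = N3/(N1+N3); set equal to 7/10  ⇒  N3/N1 = (7/10)/(1 − 7/10) = 7/3
N3 = N1 + 2·N2  ⇒  N2/N1 = (N3/N1 − 1)/2 = (7/3 − 1)/2 = 2/3
smallest multiple with N1 ≥ 12 and N2 ≥ 10: k = 5  ⇒  N1 = 5·3 = 15, N2 = 5·2 = 10 (N1 ≤ 40, N2 ≤ 30, N2 ≠ N1 ✓), N3 = 15 + 2·10 = 35
check: N3/(N1+N3) with N1 = 15, N3 = 35 gives 7/10; |achieved − target| = 0 ≤ 7/1000 ✓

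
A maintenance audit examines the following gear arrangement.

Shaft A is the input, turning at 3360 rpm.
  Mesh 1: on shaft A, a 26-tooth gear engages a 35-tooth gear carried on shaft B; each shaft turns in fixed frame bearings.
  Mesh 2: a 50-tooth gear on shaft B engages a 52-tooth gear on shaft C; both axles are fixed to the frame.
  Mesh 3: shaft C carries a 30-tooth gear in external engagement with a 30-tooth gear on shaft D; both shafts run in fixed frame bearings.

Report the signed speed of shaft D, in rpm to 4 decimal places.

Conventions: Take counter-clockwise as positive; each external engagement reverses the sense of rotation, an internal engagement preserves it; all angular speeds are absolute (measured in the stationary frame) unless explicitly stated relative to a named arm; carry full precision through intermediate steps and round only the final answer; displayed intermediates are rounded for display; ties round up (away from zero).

recognized (4 fixed axles, 3 meshes): fixed-axis compound train
mesh 1 [26T→35T]: ω = 3360.0000×26/35 = 2496.0000 rpm, sense flips to −
mesh 2 [50T→52T]: ω = 2496.0000×50/52 = 2400.0000 rpm, sense flips to +
mesh 3 [30T→30T]: ω = 2400.0000×30/30 = 2400.0000 rpm, sense flips to −
signed output speed = -2400.0000 rpm

-2400.0000 rpm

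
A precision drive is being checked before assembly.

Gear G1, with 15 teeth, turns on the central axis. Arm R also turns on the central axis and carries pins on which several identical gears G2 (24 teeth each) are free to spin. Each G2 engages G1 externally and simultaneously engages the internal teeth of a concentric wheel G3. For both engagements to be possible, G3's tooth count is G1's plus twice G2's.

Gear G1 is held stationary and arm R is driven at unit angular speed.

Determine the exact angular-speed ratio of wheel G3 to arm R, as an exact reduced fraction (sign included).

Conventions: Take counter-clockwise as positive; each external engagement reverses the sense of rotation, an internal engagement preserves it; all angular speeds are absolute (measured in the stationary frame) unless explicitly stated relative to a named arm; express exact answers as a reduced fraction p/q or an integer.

26/21

recognized (axles ride arm R): planetary set, 15/24/63 teeth
ring teeth: 15 + 2·24 = 63
15(ω_sun−ω_arm) = −63(ω_ring−ω_arm),  ω_sun = 0, ω_arm = 1
ω_ring = 1 − (15/63)(0−1) = 26/21
ω_out/ω_in = 26/21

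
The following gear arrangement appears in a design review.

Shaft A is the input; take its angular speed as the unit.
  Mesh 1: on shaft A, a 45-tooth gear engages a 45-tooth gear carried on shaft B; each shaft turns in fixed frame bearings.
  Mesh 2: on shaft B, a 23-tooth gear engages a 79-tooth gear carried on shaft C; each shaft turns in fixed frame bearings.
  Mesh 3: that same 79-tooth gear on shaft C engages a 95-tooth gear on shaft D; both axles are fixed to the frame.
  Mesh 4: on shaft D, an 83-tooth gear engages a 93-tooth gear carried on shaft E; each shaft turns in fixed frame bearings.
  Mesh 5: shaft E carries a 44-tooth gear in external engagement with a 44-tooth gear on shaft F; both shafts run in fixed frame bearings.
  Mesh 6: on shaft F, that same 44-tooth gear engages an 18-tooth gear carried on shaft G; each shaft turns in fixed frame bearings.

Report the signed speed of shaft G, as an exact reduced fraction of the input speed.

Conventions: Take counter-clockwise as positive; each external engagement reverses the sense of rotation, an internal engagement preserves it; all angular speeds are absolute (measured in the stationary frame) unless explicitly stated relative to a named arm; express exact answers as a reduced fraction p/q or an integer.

41998/79515

6-mesh fixed-axis compound train (all bearings frame-fixed)
mesh 1 [45T→45T]: |ω|/ω_in = 1×45/45 = 1, sense flips to −
mesh 2 [23T→79T]: |ω|/ω_in = 1×23/79 = 23/79, sense flips to +
mesh 3 [79T→95T]: |ω|/ω_in = (23/79)×79/95 = 23/95, sense flips to −
mesh 4 [83T→93T]: |ω|/ω_in = (23/95)×83/93 = 1909/8835, sense flips to +
mesh 5 [44T→44T]: |ω|/ω_in = (1909/8835)×44/44 = 1909/8835, sense flips to −
mesh 6 [44T→18T]: |ω|/ω_in = (1909/8835)×44/18 = 41998/79515, sense flips to +
signed output speed (× input speed) = 41998/79515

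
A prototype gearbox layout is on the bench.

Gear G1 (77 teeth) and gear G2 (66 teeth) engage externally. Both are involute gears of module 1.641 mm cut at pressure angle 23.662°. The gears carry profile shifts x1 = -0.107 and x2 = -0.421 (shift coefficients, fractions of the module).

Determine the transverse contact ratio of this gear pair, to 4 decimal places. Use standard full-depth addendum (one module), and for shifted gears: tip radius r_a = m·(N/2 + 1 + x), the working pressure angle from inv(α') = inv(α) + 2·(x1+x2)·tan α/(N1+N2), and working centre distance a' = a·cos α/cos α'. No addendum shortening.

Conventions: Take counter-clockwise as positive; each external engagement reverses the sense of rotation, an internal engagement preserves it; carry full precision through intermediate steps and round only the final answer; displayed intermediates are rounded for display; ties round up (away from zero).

1.6891

recognized (one external pair, fixed centres): single-mesh tooth geometry, m = 1.641, N1 = 77, N2 = 66
base radii: r_b1 = 57.867019, r_b2 = 49.600302
tip radii: r_a1 = 64.643913, r_a2 = 55.103139
inv(α') = inv(23.662°) + 2·(-0.107-0.421)·tan α/(77+66) = 0.02196293  ⇒  α' = 22.64866°
a' = a·cos α / cos α' = 117.3315·cos 23.662°/cos 22.64866° = 116.447331
action lengths: √(r_a1²−r_b1²) = 28.813949, √(r_a2²−r_b2²) = 24.003458
base pitch p_b = π·m·cos α = 4.721938
CR = (28.813949 + 24.003458 − 116.447331·sin 22.64866°)/4.721938 = 1.689127
contact ratio ≈ 1.6891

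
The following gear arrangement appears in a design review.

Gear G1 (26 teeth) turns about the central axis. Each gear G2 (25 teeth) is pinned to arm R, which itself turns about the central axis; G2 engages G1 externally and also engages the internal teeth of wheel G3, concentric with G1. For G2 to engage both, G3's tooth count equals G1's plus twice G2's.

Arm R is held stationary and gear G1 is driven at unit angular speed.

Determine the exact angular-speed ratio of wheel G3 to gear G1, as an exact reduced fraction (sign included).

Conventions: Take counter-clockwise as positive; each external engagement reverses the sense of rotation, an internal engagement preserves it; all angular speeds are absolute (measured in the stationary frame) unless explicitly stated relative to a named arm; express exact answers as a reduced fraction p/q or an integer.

-13/38

recognized (axles ride arm R): planetary set, 26/25/76 teeth
ring teeth: 26 + 2·25 = 76
26(ω_sun−ω_arm) = −76(ω_ring−ω_arm),  ω_arm = 0, ω_sun = 1
ω_ring = 0 − (26/76)(1−0) = -13/38
ω_out/ω_in = -13/38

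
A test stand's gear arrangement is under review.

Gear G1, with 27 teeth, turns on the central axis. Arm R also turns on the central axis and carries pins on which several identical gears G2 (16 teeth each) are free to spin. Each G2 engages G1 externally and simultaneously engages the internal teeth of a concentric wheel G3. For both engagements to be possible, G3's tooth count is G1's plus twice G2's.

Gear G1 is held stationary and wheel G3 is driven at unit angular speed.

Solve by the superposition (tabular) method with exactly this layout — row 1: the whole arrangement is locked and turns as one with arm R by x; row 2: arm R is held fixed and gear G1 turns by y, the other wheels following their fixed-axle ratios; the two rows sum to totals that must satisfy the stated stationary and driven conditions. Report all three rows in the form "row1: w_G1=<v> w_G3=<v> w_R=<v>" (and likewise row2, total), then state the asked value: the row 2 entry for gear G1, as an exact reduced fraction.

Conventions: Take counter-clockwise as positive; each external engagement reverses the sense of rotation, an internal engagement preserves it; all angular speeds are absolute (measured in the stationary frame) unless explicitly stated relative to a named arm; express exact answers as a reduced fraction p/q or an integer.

planetary set (27T centre, 16T on arm, 59T internal) — Willis relation
row 1: whole set turns with the arm by x
row 2 — arm fixed, fixed-axis ratios: sun y, ring −(27/59)·y, arm 0
boundary: total ω_sun = x + y = 0 and total ω_ring = x − (27/59)·y = 1  ⇒  y = -59/86, x = 59/86
row 2 ring = −(27/59)·(-59/86) = 27/86
totals (row 1 + row 2): sun 59/86 + (-59/86) = 0, ring 59/86 + 27/86 = 1, arm 59/86 + 0 = 59/86
asked cell (row2, sun) = -59/86

row1: w_G1=59/86 w_G3=59/86 w_R=59/86
row2: w_G1=-59/86 w_G3=27/86 w_R=0
total: w_G1=0 w_G3=1 w_R=59/86
asked value: -59/86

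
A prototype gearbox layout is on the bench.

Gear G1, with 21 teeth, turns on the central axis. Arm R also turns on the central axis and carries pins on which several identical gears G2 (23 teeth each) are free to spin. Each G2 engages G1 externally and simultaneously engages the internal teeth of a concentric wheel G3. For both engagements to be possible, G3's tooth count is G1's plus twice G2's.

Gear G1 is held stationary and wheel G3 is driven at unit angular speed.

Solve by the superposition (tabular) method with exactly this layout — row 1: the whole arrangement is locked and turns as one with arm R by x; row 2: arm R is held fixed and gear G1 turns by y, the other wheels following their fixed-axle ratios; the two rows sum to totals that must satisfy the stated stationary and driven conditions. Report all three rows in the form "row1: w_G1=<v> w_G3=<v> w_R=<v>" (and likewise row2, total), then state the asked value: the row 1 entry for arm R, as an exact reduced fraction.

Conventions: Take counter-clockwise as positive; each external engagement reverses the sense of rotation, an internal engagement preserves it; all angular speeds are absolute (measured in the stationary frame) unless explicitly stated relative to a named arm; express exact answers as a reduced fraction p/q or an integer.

topology: planetary set — G1 21T / G2 23T / G3 67T, arm = carrier (Willis)
row 1 (train locked, turned with arm): all members turn x
row 2 (arm held, sun turns y): ω_ring = −(21/67)·y, ω_arm = 0
boundary: total ω_sun = x + y = 0 and total ω_ring = x − (21/67)·y = 1  ⇒  y = -67/88, x = 67/88
row 2 ring = −(21/67)·(-67/88) = 21/88
totals (row 1 + row 2): sun 67/88 + (-67/88) = 0, ring 67/88 + 21/88 = 1, arm 67/88 + 0 = 67/88
asked cell (row1, arm) = 67/88

row1: w_G1=67/88 w_G3=67/88 w_R=67/88
row2: w_G1=-67/88 w_G3=21/88 w_R=0
total: w_G1=0 w_G3=1 w_R=67/88
asked value: 67/88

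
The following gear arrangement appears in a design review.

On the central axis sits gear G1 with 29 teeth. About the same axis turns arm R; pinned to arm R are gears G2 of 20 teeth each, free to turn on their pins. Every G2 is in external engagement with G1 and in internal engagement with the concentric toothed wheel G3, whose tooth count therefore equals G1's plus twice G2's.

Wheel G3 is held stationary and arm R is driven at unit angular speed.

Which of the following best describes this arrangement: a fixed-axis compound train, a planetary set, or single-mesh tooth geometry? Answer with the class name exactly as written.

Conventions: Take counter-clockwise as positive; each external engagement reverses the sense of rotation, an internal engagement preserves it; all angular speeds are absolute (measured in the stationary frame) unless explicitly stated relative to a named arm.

planetary set

topology: planetary set — G1 29T / G2 20T / G3 69T, arm = carrier (Willis)
classification: planetary set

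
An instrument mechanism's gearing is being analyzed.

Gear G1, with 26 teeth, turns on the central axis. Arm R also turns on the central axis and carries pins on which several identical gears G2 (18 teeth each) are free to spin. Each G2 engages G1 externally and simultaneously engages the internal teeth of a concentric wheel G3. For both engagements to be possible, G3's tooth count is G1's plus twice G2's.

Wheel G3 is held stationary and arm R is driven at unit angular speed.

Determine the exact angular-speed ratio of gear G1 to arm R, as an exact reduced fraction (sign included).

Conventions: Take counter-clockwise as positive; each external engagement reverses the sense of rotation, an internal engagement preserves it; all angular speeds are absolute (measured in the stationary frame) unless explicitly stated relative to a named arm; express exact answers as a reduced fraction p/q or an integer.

recognized (axles ride arm R): planetary set, 26/18/62 teeth
ring teeth: 26 + 2·18 = 62
26(ω_sun−ω_arm) = −62(ω_ring−ω_arm),  ω_ring = 0, ω_arm = 1
ω_sun = 1 − (62/26)(0−1) = 44/13
ω_out/ω_in = 44/13

44/13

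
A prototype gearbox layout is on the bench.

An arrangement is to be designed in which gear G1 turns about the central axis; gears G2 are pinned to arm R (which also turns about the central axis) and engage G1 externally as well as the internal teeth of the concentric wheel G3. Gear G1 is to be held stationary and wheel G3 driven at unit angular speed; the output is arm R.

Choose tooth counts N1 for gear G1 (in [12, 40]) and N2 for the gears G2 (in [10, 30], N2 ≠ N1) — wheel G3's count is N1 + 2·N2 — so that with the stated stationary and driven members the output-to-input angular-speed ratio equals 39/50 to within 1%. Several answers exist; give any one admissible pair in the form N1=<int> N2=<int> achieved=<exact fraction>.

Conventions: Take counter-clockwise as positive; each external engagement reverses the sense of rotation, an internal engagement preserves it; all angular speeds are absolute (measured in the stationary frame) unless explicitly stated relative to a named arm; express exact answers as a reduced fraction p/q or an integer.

N1=22 N2=28 achieved=39/50

topology: planetary set — design target 39/50, arm = carrier (Willis)
Willis with ω_sun = 0: ω_arm/ω_ring = N3/(N1+N3); set equal to 39/50  ⇒  N3/N1 = (39/50)/(1 − 39/50) = 39/11
N3 = N1 + 2·N2  ⇒  N2/N1 = (N3/N1 − 1)/2 = (39/11 − 1)/2 = 14/11
smallest multiple with N1 ≥ 12 and N2 ≥ 10: k = 2  ⇒  N1 = 2·11 = 22, N2 = 2·14 = 28 (N1 ≤ 40, N2 ≤ 30, N2 ≠ N1 ✓), N3 = 22 + 2·28 = 78
check: N3/(N1+N3) with N1 = 22, N3 = 78 gives 39/50; |achieved − target| = 0 ≤ 39/5000 ✓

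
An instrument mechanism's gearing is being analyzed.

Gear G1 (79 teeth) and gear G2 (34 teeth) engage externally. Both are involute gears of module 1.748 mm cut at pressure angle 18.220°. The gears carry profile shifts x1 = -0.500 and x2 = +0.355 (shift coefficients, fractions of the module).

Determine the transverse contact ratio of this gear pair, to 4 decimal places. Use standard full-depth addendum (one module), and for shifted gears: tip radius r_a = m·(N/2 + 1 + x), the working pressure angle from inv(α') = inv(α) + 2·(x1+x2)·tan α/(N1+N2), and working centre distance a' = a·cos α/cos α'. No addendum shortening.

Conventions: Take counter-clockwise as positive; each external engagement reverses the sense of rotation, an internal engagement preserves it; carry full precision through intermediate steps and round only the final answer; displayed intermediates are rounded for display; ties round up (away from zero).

topology: single-mesh involute geometry — m = 1.748, 79T/34T pair
base radii: r_b1 = 65.584239, r_b2 = 28.226128
tip radii: r_a1 = 69.920000, r_a2 = 32.084540
inv(α') = inv(18.220°) + 2·(-0.500+0.355)·tan α/(79+34) = 0.01032635  ⇒  α' = 17.76105°
a' = a·cos α / cos α' = 98.7620·cos 18.220°/cos 17.76105° = 98.505431
action lengths: √(r_a1²−r_b1²) = 24.238689, √(r_a2²−r_b2²) = 15.254619
base pitch p_b = π·m·cos α = 5.216176
CR = (24.238689 + 15.254619 − 98.505431·sin 17.76105°)/5.216176 = 1.810604
contact ratio ≈ 1.8106

1.8106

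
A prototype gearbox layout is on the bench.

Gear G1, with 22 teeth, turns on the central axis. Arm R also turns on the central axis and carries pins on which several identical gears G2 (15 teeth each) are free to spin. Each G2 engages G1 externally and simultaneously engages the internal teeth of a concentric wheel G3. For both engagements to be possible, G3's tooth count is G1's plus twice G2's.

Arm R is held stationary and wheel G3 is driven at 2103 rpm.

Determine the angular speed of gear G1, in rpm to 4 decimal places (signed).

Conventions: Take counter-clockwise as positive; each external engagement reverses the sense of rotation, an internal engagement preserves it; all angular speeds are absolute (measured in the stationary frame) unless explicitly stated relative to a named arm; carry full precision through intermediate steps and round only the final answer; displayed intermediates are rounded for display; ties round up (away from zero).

planetary set (22T centre, 15T on arm, 52T internal) — Willis relation
normalise by the input: solve with ω_ring = 1, then scale by 2103 rpm
ring teeth: 22 + 2·15 = 52
22(ω_sun−ω_arm) = −52(ω_ring−ω_arm),  ω_arm = 0, ω_ring = 1
ω_sun = 0 − (52/22)(1−0) = -26/11
scale: ω_sun = -26/11 × 2103 rpm = -4970.7273 rpm

-4970.7273 rpm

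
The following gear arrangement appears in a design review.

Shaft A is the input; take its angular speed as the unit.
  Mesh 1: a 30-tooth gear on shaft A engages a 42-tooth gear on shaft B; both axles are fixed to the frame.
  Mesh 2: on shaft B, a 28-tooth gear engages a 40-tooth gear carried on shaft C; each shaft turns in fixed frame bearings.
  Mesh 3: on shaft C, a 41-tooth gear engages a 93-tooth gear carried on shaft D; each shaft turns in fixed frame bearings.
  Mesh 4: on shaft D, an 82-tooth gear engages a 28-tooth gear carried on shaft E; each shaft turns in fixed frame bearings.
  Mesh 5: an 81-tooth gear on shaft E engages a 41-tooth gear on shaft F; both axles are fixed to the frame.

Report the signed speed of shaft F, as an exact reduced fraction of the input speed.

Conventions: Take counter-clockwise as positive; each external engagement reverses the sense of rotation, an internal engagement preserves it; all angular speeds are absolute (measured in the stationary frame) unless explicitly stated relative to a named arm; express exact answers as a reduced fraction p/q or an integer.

-1107/868

5-mesh fixed-axis compound train (all bearings frame-fixed)
mesh 1 [30T→42T]: |ω|/ω_in = 1×30/42 = 5/7, sense flips to −
mesh 2 [28T→40T]: |ω|/ω_in = (5/7)×28/40 = 1/2, sense flips to +
mesh 3 [41T→93T]: |ω|/ω_in = (1/2)×41/93 = 41/186, sense flips to −
mesh 4 [82T→28T]: |ω|/ω_in = (41/186)×82/28 = 1681/2604, sense flips to +
mesh 5 [81T→41T]: |ω|/ω_in = (1681/2604)×81/41 = 1107/868, sense flips to −
signed output speed (× input speed) = -1107/868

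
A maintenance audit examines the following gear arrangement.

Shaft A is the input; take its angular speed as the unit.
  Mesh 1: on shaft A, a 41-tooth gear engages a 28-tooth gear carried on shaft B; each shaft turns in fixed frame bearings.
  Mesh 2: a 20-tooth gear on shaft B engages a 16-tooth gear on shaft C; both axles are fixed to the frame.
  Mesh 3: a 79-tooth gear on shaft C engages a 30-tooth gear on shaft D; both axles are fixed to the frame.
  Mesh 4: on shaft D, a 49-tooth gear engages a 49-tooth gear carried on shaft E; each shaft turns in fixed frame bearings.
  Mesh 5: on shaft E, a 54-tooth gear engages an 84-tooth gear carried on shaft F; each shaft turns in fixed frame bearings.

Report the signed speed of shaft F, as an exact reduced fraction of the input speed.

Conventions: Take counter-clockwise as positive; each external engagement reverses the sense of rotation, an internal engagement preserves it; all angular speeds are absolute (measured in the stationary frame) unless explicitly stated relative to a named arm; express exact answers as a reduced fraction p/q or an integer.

5-mesh fixed-axis compound train (all bearings frame-fixed)
mesh 1 [41T→28T]: |ω|/ω_in = 1×41/28 = 41/28, sense flips to −
mesh 2 [20T→16T]: |ω|/ω_in = (41/28)×20/16 = 205/112, sense flips to +
mesh 3 [79T→30T]: |ω|/ω_in = (205/112)×79/30 = 3239/672, sense flips to −
mesh 4 [49T→49T]: |ω|/ω_in = (3239/672)×49/49 = 3239/672, sense flips to +
mesh 5 [54T→84T]: |ω|/ω_in = (3239/672)×54/84 = 9717/3136, sense flips to −
signed output speed (× input speed) = -9717/3136

-9717/3136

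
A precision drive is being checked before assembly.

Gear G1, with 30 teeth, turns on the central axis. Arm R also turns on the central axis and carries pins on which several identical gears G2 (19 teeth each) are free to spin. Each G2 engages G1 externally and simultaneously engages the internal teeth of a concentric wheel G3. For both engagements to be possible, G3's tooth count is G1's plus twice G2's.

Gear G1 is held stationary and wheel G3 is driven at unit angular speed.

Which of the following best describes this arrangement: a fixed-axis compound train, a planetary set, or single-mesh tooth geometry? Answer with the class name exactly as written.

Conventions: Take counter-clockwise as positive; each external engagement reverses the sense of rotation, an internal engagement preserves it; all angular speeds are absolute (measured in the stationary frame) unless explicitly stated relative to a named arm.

planetary set

class = planetary set [G3 = 30+2·19 = 68; Willis about the carrier]
classification: planetary set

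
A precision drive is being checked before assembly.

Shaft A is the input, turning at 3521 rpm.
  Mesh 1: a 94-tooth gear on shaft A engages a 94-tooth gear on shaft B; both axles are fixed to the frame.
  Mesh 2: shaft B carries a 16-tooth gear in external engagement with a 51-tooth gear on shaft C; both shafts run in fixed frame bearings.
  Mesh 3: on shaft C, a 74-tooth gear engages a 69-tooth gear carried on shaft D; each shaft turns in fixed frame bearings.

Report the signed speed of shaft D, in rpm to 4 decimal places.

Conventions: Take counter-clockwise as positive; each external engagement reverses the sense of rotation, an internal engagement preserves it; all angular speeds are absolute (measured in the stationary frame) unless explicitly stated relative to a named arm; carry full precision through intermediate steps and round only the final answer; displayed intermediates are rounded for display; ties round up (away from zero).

-1184.6729 rpm

recognized (4 fixed axles, 3 meshes): fixed-axis compound train
mesh 1 [94T→94T]: ω = 3521.0000×94/94 = 3521.0000 rpm, sense flips to −
mesh 2 [16T→51T]: ω = 3521.0000×16/51 = 1104.6275 rpm, sense flips to +
mesh 3 [74T→69T]: ω = 1104.6275×74/69 = 1184.6729 rpm, sense flips to −
signed output speed = -1184.6729 rpm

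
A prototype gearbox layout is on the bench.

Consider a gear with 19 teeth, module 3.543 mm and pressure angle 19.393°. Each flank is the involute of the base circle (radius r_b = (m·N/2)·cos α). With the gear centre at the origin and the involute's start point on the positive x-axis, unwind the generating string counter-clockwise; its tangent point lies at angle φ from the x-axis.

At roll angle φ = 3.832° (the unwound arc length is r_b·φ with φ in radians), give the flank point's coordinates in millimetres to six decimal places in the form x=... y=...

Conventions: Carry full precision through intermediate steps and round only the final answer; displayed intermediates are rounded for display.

x=31.819753 y=0.003165

single-mesh involute tooth geometry (19T wheel at module 3.543)
pitch radius r_p = m·N/2 = 3.543·19/2 = 33.658500
base radius r_b = r_p·cos α = 33.658500·cos 19.393° = 31.748825
roll angle φ = 3.832° = 0.06688102 rad
x = r_b·(cos φ + φ·sin φ) = 31.819753
y = r_b·(sin φ − φ·cos φ) = 0.003165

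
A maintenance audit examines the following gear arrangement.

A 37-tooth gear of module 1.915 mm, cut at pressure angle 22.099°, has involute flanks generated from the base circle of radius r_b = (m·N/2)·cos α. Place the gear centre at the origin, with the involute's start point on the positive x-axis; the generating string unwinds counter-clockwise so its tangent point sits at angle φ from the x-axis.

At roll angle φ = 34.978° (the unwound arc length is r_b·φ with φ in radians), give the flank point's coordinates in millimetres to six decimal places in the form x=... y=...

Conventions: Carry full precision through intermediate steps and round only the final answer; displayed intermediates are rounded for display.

x=38.383311 y=2.397869

topology: single-mesh involute geometry — m = 1.915, N = 37
pitch radius r_p = m·N/2 = 1.915·37/2 = 35.427500
base radius r_b = r_p·cos α = 35.427500·cos 22.099° = 32.824826
roll angle φ = 34.978° = 0.61048127 rad
x = r_b·(cos φ + φ·sin φ) = 38.383311
y = r_b·(sin φ − φ·cos φ) = 2.397869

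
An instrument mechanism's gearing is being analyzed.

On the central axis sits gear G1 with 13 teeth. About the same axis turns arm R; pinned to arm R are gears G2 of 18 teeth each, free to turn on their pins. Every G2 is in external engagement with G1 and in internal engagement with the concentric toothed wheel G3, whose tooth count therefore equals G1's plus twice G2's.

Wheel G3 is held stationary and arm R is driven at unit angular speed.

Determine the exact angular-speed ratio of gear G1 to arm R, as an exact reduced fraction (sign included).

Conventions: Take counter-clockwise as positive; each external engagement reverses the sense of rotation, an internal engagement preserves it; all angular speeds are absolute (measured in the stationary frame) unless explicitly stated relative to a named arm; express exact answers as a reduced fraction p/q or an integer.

topology: planetary set — G1 13T / G2 18T / G3 49T, arm = carrier (Willis)
ring teeth: 13 + 2·18 = 49
13(ω_sun−ω_arm) = −49(ω_ring−ω_arm),  ω_ring = 0, ω_arm = 1
ω_sun = 1 − (49/13)(0−1) = 62/13
ω_out/ω_in = 62/13

62/13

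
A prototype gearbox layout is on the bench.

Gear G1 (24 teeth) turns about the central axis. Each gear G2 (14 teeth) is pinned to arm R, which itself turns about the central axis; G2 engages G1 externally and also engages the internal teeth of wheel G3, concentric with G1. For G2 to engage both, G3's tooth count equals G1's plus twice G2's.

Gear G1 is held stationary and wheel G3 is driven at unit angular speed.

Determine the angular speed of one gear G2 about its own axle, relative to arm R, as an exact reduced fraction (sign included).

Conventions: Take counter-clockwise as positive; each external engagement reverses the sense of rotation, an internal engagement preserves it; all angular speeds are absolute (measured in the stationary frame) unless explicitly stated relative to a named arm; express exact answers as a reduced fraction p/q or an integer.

156/133

planetary set (24T centre, 14T on arm, 52T internal) — Willis relation
ring teeth: 24 + 2·14 = 52
24(ω_sun−ω_arm) = −52(ω_ring−ω_arm),  ω_sun = 0, ω_ring = 1
24(0−ω_arm) = −52(1−ω_arm)  ⇒  76·ω_arm = 52  ⇒  ω_arm = 13/19
sun–planet mesh: 24·(0−13/19) = −14·(ω_p−ω_arm)  ⇒  ω_p−ω_arm = 156/133
exact speed ratio = 156/133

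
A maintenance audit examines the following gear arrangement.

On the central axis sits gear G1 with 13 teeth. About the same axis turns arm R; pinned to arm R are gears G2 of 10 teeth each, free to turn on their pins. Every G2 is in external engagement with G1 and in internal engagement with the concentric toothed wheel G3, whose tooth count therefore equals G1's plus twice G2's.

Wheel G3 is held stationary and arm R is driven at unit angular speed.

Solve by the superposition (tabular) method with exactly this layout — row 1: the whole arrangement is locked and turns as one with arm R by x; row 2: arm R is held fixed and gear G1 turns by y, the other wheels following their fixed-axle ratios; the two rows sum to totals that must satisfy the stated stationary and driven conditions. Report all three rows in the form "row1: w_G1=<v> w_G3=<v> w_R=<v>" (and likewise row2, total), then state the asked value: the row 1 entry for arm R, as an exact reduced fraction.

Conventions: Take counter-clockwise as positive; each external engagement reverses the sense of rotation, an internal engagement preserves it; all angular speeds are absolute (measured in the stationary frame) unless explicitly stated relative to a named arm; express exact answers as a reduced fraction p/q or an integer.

recognized (axles ride arm R): planetary set, 13/10/33 teeth
superposition row 1 [locked train]: every member turns x
row 2 (arm held, sun turns y): ω_ring = −(13/33)·y, ω_arm = 0
boundary: total ω_ring = x − (13/33)·y = 0 and total ω_arm = x = 1  ⇒  y = 33/13, x = 1
row 2 ring = −(13/33)·33/13 = -1
totals (row 1 + row 2): sun 1 + 33/13 = 46/13, ring 1 + (-1) = 0, arm 1 + 0 = 1
asked cell (row1, arm) = 1

row1: w_G1=1 w_G3=1 w_R=1
row2: w_G1=33/13 w_G3=-1 w_R=0
total: w_G1=46/13 w_G3=0 w_R=1
asked value: 1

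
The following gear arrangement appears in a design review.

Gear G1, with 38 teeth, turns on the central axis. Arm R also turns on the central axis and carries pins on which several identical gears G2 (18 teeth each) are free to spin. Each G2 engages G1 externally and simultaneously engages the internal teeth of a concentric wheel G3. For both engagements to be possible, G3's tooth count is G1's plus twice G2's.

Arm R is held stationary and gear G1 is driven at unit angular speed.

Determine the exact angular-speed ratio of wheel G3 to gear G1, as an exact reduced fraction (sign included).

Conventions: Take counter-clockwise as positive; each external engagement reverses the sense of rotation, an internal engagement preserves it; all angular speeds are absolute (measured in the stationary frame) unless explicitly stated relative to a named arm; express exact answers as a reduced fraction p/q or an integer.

-19/37

class = planetary set [G3 = 38+2·18 = 74; Willis about the carrier]
ring teeth: 38 + 2·18 = 74
38(ω_sun−ω_arm) = −74(ω_ring−ω_arm),  ω_arm = 0, ω_sun = 1
ω_ring = 0 − (38/74)(1−0) = -19/37
ω_out/ω_in = -19/37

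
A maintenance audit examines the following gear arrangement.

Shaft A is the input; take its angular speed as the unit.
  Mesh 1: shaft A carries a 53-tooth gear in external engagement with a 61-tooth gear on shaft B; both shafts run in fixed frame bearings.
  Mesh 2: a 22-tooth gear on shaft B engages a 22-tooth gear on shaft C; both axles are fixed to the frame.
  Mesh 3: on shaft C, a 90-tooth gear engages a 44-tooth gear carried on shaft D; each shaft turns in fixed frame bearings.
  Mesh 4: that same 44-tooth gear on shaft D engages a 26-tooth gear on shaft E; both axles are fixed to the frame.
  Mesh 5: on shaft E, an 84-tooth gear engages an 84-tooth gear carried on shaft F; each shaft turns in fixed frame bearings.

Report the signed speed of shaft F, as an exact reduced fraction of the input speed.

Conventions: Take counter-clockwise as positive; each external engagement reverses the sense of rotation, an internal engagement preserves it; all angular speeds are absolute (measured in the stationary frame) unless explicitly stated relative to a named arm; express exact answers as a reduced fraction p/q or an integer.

5-mesh fixed-axis compound train (all bearings frame-fixed)
mesh 1 [53T→61T]: |ω|/ω_in = 1×53/61 = 53/61, sense flips to −
mesh 2 [22T→22T]: |ω|/ω_in = (53/61)×22/22 = 53/61, sense flips to +
mesh 3 [90T→44T]: |ω|/ω_in = (53/61)×90/44 = 2385/1342, sense flips to −
mesh 4 [44T→26T]: |ω|/ω_in = (2385/1342)×44/26 = 2385/793, sense flips to +
mesh 5 [84T→84T]: |ω|/ω_in = (2385/793)×84/84 = 2385/793, sense flips to −
signed output speed (× input speed) = -2385/793

-2385/793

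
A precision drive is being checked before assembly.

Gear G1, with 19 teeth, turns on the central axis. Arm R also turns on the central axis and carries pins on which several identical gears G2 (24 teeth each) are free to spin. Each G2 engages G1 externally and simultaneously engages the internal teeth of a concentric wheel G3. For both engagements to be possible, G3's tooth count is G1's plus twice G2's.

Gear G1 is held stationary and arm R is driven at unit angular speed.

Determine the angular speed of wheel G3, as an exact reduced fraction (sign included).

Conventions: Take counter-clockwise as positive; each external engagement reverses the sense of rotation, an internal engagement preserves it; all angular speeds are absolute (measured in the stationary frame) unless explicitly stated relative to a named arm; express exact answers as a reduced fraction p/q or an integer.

86/67

class = planetary set [G3 = 19+2·24 = 67; Willis about the carrier]
ring teeth: 19 + 2·24 = 67
19(ω_sun−ω_arm) = −67(ω_ring−ω_arm),  ω_sun = 0, ω_arm = 1
ω_ring = 1 − (19/67)(0−1) = 86/67
exact speed ratio = 86/67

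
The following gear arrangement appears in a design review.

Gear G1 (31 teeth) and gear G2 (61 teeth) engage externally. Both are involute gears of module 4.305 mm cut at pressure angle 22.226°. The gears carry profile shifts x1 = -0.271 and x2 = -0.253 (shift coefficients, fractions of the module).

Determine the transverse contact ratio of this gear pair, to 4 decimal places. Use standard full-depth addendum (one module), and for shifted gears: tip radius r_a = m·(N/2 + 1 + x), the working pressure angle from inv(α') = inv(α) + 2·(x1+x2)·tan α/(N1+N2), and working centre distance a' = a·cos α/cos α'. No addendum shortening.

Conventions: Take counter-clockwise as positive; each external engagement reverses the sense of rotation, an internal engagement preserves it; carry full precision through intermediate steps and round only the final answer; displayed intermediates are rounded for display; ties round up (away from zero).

1.7415

recognized (one external pair, fixed centres): single-mesh tooth geometry, m = 4.305, N1 = 31, N2 = 61
base radii: r_b1 = 61.769582, r_b2 = 121.546597
tip radii: r_a1 = 69.865845, r_a2 = 134.518335
inv(α') = inv(22.226°) + 2·(-0.271-0.253)·tan α/(31+61) = 0.01605028  ⇒  α' = 20.48281°
a' = a·cos α / cos α' = 198.0300·cos 22.226°/cos 20.48281° = 195.688127
action lengths: √(r_a1²−r_b1²) = 32.645904, √(r_a2²−r_b2²) = 57.633386
base pitch p_b = π·m·cos α = 12.519669
CR = (32.645904 + 57.633386 − 195.688127·sin 20.48281°)/12.519669 = 1.741488
contact ratio ≈ 1.7415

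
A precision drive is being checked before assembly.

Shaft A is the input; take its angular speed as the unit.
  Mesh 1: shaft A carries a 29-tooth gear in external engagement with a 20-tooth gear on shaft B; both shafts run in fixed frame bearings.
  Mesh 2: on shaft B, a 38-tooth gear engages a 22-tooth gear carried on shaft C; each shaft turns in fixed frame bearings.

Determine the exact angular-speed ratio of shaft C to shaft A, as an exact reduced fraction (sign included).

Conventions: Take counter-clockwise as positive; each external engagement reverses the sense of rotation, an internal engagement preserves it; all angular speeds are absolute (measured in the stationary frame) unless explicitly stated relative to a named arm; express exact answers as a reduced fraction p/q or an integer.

551/220

class = fixed-axis compound train [2 meshes; 2 ratios multiply, 2 sense flips]
mesh 1 [29T→20T]: running ratio 29/20, sense −
mesh 2 [38T→22T]: running ratio 551/220, sense +
ω_out/ω_in = 551/220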